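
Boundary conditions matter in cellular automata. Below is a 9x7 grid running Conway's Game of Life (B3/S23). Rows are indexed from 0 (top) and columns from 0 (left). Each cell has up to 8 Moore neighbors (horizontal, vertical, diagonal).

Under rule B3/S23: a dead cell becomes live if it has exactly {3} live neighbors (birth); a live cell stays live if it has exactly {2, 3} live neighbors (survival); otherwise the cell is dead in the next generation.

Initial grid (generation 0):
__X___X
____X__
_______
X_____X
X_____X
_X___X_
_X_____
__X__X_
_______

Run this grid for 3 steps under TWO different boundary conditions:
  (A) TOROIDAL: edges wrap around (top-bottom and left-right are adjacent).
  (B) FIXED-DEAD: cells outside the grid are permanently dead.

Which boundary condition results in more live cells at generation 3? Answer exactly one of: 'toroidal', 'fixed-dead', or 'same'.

Answer: toroidal

Derivation:
Under TOROIDAL boundary, generation 3:
_______
_______
_______
X_____X
_X____X
_______
XXX____
_X_____
_______
Population = 8

Under FIXED-DEAD boundary, generation 3:
_______
_______
_______
_______
_______
__X____
_X_____
_X_____
_______
Population = 3

Comparison: toroidal=8, fixed-dead=3 -> toroidal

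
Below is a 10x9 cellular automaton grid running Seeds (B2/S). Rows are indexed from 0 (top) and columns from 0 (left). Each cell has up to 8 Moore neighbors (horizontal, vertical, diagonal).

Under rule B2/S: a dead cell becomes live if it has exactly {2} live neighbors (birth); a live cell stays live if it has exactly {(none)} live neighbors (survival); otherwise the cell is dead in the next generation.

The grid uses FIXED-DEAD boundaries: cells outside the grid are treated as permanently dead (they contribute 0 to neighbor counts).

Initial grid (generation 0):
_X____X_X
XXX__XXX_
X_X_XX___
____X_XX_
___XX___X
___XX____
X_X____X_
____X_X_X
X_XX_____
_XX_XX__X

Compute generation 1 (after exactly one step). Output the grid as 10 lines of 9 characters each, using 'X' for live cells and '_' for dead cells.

Answer: _________
________X
________X
_XX_____X
__X___X__
_X___X_XX
_X____X_X
X____X___
______X_X
X________

Derivation:
Simulating step by step:
Generation 0 (given above): 35 live cells
Generation 1: 19 live cells
(generation 1 grid is the final answer)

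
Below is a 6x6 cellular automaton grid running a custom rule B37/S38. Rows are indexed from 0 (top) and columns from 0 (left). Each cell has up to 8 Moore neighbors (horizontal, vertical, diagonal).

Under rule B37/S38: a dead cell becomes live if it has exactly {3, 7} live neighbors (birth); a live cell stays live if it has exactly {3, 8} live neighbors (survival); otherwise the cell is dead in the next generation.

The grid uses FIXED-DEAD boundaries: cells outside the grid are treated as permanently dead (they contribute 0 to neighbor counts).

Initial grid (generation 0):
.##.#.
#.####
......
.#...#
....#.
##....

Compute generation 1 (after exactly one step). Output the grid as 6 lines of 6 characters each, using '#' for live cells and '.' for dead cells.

Answer: .##.##
..#.#.
.###.#
......
##....
......

Derivation:
Simulating step by step:
Generation 0 (given above): 13 live cells
Generation 1: 12 live cells
(generation 1 grid is the final answer)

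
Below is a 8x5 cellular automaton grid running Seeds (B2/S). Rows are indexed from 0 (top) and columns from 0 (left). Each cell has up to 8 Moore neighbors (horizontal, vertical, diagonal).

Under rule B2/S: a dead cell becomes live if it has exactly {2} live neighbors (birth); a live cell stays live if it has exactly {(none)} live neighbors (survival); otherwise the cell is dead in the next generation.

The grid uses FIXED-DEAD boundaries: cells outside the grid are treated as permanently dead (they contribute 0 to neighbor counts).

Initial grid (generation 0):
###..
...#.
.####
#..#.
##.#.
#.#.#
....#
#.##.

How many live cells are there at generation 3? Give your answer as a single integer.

Answer: 2

Derivation:
Simulating step by step:
Generation 0 (given above): 20 live cells
Generation 1: 5 live cells
...#.
.....
#....
.....
.....
.....
#....
.#..#
Generation 2: 2 live cells
.....
.....
.....
.....
.....
.....
.#...
#....
Generation 3: 2 live cells
.....
.....
.....
.....
.....
.....
#....
.#...
Population at generation 3: 2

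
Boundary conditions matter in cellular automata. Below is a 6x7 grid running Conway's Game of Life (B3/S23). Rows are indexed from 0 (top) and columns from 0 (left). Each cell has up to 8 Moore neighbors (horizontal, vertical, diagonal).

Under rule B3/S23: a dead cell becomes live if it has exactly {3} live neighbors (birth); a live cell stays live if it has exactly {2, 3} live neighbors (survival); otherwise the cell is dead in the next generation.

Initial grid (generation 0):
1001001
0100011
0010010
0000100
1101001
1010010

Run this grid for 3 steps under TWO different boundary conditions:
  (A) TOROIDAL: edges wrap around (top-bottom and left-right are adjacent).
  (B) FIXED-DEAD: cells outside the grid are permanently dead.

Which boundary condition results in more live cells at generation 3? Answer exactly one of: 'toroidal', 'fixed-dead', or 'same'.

Answer: same

Derivation:
Under TOROIDAL boundary, generation 3:
1100000
0000000
0000000
0000000
0000000
0000000
Population = 2

Under FIXED-DEAD boundary, generation 3:
0000000
0000000
0000000
0000000
1000000
0100000
Population = 2

Comparison: toroidal=2, fixed-dead=2 -> same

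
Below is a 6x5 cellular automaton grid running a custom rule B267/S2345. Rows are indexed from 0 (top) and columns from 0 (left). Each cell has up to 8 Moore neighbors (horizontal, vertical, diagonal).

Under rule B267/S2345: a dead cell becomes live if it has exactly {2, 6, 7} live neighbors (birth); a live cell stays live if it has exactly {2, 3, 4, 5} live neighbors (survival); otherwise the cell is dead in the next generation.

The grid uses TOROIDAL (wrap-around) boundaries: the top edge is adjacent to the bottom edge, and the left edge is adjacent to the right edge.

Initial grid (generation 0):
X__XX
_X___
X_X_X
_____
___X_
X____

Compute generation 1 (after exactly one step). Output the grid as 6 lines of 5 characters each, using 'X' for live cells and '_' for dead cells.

Simulating step by step:
Generation 0 (given above): 9 live cells
Generation 1: 13 live cells
(generation 1 grid is the final answer)

Answer: X_X_X
_X___
X__X_
XXX__
____X
XXX__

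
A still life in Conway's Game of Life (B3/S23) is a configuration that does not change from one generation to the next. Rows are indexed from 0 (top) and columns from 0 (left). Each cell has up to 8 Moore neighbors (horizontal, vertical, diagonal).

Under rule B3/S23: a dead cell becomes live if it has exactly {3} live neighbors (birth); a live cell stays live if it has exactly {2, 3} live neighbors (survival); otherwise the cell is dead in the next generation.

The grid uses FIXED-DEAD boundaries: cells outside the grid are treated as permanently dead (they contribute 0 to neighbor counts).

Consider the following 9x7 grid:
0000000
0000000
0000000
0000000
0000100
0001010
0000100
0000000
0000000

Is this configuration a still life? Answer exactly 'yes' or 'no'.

Answer: yes

Derivation:
Compute generation 1 and compare to generation 0 (given above):
Generation 1:
0000000
0000000
0000000
0000000
0000100
0001010
0000100
0000000
0000000
The grids are IDENTICAL -> still life.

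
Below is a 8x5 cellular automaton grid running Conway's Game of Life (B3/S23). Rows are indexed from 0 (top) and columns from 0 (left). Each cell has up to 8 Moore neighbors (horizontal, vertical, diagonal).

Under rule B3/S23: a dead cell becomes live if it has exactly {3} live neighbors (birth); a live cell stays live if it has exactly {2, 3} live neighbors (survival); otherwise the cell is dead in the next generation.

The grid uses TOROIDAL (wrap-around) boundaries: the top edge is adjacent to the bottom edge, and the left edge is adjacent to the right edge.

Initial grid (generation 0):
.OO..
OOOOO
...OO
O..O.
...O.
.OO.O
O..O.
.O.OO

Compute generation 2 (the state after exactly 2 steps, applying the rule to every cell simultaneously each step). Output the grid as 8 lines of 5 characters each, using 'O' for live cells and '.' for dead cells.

Simulating step by step:
Generation 0 (given above): 20 live cells
Generation 1: 12 live cells
.....
.....
.....
..OO.
OO.O.
OOO.O
.....
.O.OO
Generation 2: 7 live cells
(generation 2 grid is the final answer)

Answer: .....
.....
.....
.OOOO
.....
..OOO
.....
.....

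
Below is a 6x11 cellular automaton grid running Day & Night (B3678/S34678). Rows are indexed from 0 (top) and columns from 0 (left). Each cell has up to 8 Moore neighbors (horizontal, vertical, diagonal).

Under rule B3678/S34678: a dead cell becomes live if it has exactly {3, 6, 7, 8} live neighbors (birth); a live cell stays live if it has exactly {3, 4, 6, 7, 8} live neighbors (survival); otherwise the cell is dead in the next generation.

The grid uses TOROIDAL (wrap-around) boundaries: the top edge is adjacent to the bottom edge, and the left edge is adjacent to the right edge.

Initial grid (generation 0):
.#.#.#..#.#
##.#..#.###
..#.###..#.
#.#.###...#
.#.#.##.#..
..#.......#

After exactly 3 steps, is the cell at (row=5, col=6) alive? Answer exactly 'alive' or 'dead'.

Answer: alive

Derivation:
Simulating step by step:
Generation 0 (given above): 30 live cells
Generation 1: 35 live cells
##..#..#.##
##.#..#.#.#
..#.###.###
..#..#...#.
.#.#.###.##
.###.###...
Generation 2: 36 live cells
#.#.#..#.##
##.#..#.###
..#.###.#.#
###...#....
####.###...
##.#.###...
Generation 3: 36 live cells
###.#..#.##
.#.#..#.###
###..##...#
##...#....#
.###.###..#
.###.###...

Cell (5,6) at generation 3: 1 -> alive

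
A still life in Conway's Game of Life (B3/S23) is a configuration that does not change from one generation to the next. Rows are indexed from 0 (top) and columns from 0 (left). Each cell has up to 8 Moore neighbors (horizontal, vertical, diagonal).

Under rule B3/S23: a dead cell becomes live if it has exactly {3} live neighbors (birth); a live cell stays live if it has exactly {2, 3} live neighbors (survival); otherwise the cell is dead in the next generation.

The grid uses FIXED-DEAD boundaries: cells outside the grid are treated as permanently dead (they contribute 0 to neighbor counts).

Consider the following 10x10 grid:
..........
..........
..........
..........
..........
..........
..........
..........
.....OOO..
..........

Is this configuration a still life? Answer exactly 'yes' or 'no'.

Compute generation 1 and compare to generation 0 (given above):
Generation 1:
..........
..........
..........
..........
..........
..........
..........
......O...
......O...
......O...
Cell (7,6) differs: gen0=0 vs gen1=1 -> NOT a still life.

Answer: no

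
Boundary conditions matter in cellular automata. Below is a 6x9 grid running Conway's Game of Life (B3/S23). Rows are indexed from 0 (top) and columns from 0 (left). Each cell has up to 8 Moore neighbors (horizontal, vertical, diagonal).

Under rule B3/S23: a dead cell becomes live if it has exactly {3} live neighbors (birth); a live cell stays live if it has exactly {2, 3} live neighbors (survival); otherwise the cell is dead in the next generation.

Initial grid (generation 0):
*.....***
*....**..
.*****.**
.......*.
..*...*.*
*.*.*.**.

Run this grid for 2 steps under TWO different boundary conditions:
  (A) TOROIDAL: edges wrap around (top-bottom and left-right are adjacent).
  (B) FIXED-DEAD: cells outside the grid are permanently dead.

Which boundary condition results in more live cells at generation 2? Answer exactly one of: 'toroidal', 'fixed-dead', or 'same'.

Answer: toroidal

Derivation:
Under TOROIDAL boundary, generation 2:
.***.....
.........
.....**.*
.........
.*.*.**.*
***.*...*
Population = 16

Under FIXED-DEAD boundary, generation 2:
......*..
........*
*....**..
**......*
**.*.....
.....*.*.
Population = 13

Comparison: toroidal=16, fixed-dead=13 -> toroidal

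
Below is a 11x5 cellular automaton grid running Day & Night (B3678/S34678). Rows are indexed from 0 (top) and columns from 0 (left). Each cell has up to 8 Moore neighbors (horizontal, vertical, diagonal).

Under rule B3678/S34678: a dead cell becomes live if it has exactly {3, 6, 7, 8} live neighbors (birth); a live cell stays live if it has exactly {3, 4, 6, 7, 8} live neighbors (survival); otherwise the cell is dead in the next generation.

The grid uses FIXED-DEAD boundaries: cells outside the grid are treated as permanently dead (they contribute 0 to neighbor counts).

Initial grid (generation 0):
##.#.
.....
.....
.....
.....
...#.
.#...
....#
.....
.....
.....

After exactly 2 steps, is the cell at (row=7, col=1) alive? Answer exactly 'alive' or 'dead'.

Answer: dead

Derivation:
Simulating step by step:
Generation 0 (given above): 6 live cells
Generation 1: 0 live cells
.....
.....
.....
.....
.....
.....
.....
.....
.....
.....
.....
Generation 2: 0 live cells
.....
.....
.....
.....
.....
.....
.....
.....
.....
.....
.....

Cell (7,1) at generation 2: 0 -> dead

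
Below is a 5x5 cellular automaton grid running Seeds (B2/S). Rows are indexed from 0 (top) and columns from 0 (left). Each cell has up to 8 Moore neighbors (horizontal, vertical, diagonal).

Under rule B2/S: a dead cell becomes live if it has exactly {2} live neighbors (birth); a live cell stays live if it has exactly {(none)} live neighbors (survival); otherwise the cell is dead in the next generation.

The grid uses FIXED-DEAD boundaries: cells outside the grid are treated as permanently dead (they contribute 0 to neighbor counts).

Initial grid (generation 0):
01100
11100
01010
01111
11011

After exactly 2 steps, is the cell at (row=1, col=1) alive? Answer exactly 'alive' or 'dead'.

Answer: dead

Derivation:
Simulating step by step:
Generation 0 (given above): 15 live cells
Generation 1: 1 live cells
00010
00000
00000
00000
00000
Generation 2: 0 live cells
00000
00000
00000
00000
00000

Cell (1,1) at generation 2: 0 -> dead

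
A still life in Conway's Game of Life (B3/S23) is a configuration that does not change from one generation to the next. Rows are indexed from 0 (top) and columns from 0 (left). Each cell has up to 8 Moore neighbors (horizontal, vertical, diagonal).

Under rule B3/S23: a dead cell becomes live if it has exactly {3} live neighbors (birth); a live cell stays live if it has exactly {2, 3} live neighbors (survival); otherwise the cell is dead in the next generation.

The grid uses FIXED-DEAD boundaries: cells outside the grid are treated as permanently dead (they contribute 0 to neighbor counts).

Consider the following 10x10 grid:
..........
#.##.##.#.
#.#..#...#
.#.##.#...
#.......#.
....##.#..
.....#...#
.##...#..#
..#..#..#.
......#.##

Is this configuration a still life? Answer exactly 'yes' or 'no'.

Answer: no

Derivation:
Compute generation 1 and compare to generation 0 (given above):
Generation 1:
..........
..#####...
#......#..
######....
...#..##..
....###.#.
....##..#.
.##..##.##
.##..##.#.
.......###
Cell (1,0) differs: gen0=1 vs gen1=0 -> NOT a still life.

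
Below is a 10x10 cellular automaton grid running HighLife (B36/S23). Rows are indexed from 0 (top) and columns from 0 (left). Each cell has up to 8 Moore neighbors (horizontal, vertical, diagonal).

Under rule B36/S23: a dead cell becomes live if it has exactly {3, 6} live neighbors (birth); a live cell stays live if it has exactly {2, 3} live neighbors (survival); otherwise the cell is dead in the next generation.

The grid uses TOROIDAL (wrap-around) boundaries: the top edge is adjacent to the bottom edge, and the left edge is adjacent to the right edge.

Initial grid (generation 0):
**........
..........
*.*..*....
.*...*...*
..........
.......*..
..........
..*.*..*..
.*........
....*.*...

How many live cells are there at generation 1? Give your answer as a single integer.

Answer: 9

Derivation:
Simulating step by step:
Generation 0 (given above): 15 live cells
Generation 1: 9 live cells
..........
*.........
**........
**........
..........
..........
..........
..........
...*.*....
**........
Population at generation 1: 9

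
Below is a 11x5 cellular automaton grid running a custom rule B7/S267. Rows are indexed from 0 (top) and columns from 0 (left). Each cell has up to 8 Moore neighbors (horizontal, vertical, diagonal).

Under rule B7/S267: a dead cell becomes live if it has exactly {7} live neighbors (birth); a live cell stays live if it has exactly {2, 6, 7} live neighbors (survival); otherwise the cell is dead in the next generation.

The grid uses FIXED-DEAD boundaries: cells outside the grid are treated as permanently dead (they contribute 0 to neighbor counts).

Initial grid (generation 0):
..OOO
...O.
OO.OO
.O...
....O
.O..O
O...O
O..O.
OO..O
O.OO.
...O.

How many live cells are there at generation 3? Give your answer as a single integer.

Simulating step by step:
Generation 0 (given above): 23 live cells
Generation 1: 14 live cells
..O.O
.....
OO.OO
.O...
.....
....O
O...O
...O.
....O
O....
...O.
Generation 2: 5 live cells
.....
.....
OO...
.O...
.....
.....
....O
...O.
.....
.....
.....
Generation 3: 3 live cells
.....
.....
OO...
.O...
.....
.....
.....
.....
.....
.....
.....
Population at generation 3: 3

Answer: 3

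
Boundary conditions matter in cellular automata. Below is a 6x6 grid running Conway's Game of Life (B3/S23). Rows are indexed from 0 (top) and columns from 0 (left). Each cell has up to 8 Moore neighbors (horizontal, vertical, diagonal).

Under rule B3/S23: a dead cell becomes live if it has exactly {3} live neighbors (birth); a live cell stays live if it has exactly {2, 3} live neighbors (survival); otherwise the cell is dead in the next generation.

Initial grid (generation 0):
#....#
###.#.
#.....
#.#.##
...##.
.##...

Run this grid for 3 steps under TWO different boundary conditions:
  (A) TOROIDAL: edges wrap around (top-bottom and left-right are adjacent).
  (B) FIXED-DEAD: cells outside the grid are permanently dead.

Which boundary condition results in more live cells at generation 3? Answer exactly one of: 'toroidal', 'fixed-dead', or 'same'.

Answer: toroidal

Derivation:
Under TOROIDAL boundary, generation 3:
##.#..
...#.#
.#.#.#
###.##
#.#...
###...
Population = 18

Under FIXED-DEAD boundary, generation 3:
......
....#.
##..#.
.###.#
..###.
...##.
Population = 13

Comparison: toroidal=18, fixed-dead=13 -> toroidal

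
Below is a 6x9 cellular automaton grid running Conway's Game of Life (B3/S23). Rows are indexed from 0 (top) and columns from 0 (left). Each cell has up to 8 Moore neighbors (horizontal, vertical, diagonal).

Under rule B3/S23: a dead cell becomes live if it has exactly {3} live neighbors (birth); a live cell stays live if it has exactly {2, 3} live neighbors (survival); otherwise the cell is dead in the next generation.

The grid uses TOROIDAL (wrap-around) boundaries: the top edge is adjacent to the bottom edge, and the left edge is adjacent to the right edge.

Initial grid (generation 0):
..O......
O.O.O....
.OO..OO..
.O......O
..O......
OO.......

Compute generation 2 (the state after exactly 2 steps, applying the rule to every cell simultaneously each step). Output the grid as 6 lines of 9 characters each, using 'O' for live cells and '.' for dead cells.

Simulating step by step:
Generation 0 (given above): 13 live cells
Generation 1: 13 live cells
O.OO.....
..O..O...
..OO.O...
OO.......
..O......
.OO......
Generation 2: 8 live cells
(generation 2 grid is the final answer)

Answer: ...O.....
.........
..OOO....
.O.O.....
O.O......
.........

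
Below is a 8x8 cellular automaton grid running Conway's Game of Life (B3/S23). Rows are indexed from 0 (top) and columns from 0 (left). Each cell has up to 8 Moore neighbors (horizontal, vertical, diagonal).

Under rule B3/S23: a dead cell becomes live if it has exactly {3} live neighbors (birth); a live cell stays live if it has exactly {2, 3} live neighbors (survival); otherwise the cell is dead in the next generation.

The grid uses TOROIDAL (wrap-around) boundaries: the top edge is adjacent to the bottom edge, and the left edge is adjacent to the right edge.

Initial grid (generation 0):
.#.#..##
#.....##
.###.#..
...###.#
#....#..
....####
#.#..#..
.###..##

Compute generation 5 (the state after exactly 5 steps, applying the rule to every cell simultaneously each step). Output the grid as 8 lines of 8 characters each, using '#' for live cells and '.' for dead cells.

Simulating step by step:
Generation 0 (given above): 29 live cells
Generation 1: 25 live cells
.#.#.#..
...###..
.###.#..
##.#.#..
#..#....
##..#..#
#.#.....
...###..
Generation 2: 21 live cells
......#.
.#...##.
##...##.
#..#....
...#....
..##...#
#.#..#.#
.#.#.#..
Generation 3: 33 live cells
..#.#.#.
##......
###.###.
###.#..#
...##...
#####.##
#......#
###.##.#
Generation 4: 20 live cells
..#.#.#.
#...#.#.
....###.
......##
......#.
.##.###.
........
..#.##..
Generation 5: 15 live cells
(generation 5 grid is the final answer)

Answer: .#..#.##
....#.#.
....#...
.......#
........
.....##.
.##...#.
....##..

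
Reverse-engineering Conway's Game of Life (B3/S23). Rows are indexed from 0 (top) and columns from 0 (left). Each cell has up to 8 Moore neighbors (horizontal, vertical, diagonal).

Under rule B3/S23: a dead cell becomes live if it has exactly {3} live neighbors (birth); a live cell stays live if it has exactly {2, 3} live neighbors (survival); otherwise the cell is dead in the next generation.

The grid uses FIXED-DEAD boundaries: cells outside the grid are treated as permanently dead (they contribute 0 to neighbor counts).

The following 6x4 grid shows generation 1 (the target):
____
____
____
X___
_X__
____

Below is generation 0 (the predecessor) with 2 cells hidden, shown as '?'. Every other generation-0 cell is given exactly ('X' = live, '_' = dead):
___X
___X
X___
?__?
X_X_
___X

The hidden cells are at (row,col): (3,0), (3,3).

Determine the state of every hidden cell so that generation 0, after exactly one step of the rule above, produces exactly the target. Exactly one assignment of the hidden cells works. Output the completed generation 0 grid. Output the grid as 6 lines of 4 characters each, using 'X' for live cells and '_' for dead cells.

Answer: ___X
___X
X___
X___
X_X_
___X

Derivation:
Hidden generation-0 cells (in order): (3,0), (3,3).
A hidden cell only influences target cells in its own 3x3 neighborhood. Try each of the 2^2 = 4 assignments, step the completed generation 0 forward once under B3/S23, and compare with the target:
  (3,0)=_ (3,3)=_ -> step gives (3,0)='_' but target has 'X' -> reject
  (3,0)=_ (3,3)=X -> step gives (3,0)='_' but target has 'X' -> reject
  (3,0)=X (3,3)=_ -> step reproduces the target at every cell -> ACCEPT
  (3,0)=X (3,3)=X -> step gives (4,2)='X' but target has '_' -> reject
Unique solution: (3,0)=live, (3,3)=dead.
Check: live-neighbor counts of every cell in the completed generation 0:
0021
1121
1211
2411
1312
1221
Applying B3/S23 to generation 0 with these counts gives:
____
____
____
X___
_X__
____
which matches the target exactly.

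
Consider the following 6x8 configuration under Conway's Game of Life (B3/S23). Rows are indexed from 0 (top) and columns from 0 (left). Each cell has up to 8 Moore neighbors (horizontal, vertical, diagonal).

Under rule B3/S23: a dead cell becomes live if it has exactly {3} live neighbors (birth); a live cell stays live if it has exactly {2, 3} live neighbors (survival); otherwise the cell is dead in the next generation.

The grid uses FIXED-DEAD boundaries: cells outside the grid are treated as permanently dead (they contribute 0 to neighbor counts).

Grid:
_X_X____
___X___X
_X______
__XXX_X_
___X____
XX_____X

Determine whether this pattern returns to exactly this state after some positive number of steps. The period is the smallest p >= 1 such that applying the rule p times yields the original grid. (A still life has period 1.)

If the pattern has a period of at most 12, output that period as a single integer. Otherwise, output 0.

Answer: 0

Derivation:
Simulating and comparing each generation to the original:
Gen 0 (original, given above): 13 live cells
Gen 1: 8 live cells, differs from original
Gen 2: 4 live cells, differs from original
Gen 3: 3 live cells, differs from original
Gen 4: 3 live cells, differs from original
Gen 5: 3 live cells, differs from original
Gen 6: 3 live cells, differs from original
Gen 7: 3 live cells, differs from original
Gen 8: 3 live cells, differs from original
Gen 9: 3 live cells, differs from original
Gen 10: 3 live cells, differs from original
Gen 11: 3 live cells, differs from original
Gen 12: 3 live cells, differs from original
No period found within 12 steps.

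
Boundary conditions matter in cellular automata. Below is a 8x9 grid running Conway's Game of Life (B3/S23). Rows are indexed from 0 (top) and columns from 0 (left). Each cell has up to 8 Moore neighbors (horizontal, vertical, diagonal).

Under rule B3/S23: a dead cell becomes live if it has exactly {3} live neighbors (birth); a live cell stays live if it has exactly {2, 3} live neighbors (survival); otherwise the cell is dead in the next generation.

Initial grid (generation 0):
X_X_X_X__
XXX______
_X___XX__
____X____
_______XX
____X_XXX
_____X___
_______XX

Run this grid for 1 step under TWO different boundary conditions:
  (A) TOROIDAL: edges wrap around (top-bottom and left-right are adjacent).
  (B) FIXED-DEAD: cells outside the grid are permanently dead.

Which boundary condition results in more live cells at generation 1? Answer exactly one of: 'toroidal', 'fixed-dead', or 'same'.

Answer: toroidal

Derivation:
Under TOROIDAL boundary, generation 1:
X_XX___X_
X_XX__X__
XXX__X___
_____XXX_
_____XX_X
_____XX_X
_____X___
_____XXXX
Population = 26

Under FIXED-DEAD boundary, generation 1:
X_XX_____
X_XX__X__
XXX__X___
_____XXX_
_____XX_X
_____XX_X
_____X___
_________
Population = 21

Comparison: toroidal=26, fixed-dead=21 -> toroidal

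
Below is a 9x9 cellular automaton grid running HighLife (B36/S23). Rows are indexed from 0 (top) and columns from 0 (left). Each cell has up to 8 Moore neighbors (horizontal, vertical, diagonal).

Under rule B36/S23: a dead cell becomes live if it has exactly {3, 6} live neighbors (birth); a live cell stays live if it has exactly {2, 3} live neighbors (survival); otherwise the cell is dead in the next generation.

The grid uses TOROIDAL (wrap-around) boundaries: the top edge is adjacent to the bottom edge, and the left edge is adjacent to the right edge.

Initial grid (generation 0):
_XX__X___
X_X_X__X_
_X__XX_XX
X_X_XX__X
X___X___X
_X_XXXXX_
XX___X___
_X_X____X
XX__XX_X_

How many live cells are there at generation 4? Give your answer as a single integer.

Answer: 33

Derivation:
Simulating step by step:
Generation 0 (given above): 37 live cells
Generation 1: 30 live cells
__X__X___
X_X_X__X_
__X____X_
______X__
__X__X___
_XXX__XX_
_X_X_X_XX
X____XX_X
___XXXX_X
Generation 2: 35 live cells
_XX____XX
__X___X_X
_X_X__XXX
______X__
_XXX_X_X_
XX_X_X_XX
_X_X_XX__
__XXX__X_
X__X____X
Generation 3: 38 live cells
_XXX_____
___X__X__
X_X__XX_X
XX_XXX__X
_X_X_X_X_
___XXXXXX
_XX_XX___
XX___XXXX
X___X____
Generation 4: 33 live cells
_XXXX____
X__XXXXX_
__X___X_X
___X_____
_X____X__
XX_____XX
_XX____X_
__XX__XXX
___XXXXX_
Population at generation 4: 33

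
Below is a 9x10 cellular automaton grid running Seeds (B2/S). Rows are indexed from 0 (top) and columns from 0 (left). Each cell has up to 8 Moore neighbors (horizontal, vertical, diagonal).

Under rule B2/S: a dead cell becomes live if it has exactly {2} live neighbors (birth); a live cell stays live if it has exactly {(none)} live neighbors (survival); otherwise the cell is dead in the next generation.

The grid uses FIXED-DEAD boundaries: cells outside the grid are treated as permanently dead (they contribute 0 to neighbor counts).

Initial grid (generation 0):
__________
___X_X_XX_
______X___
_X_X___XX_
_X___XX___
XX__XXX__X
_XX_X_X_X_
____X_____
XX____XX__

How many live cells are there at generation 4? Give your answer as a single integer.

Simulating step by step:
Generation 0 (given above): 28 live cells
Generation 1: 16 live cells
____X_XXX_
____X_____
___X_X___X
X___X_____
___X_____X
________X_
_________X
________X_
_____X____
Generation 2: 10 live cells
___X______
_________X
__________
__X__X__XX
____X___X_
__________
_______X__
_________X
__________
Generation 3: 10 live cells
__________
__________
__________
___XX__X__
___X_X_X__
_______XX_
________X_
________X_
__________
Generation 4: 10 live cells
__________
__________
___XX_____
__X__X__X_
__X_______
____X____X
__________
_______X_X
__________
Population at generation 4: 10

Answer: 10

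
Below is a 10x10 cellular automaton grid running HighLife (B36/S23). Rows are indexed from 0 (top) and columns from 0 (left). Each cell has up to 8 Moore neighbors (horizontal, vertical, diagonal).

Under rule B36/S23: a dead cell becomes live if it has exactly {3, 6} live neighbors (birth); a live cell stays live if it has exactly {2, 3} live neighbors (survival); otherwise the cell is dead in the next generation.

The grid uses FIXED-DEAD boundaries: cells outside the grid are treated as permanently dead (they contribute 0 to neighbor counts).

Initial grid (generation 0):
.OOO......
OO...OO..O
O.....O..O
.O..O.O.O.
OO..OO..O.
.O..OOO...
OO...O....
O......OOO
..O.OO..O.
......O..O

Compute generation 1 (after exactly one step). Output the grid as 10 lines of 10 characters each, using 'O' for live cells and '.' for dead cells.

Simulating step by step:
Generation 0 (given above): 37 live cells
Generation 1: 37 live cells
(generation 1 grid is the final answer)

Answer: OOO.......
O....OO...
O.....O.OO
.O..O.O.OO
OOOO......
..O...O...
OO..OO.OO.
O...OOOOOO
.....OO...
.....O....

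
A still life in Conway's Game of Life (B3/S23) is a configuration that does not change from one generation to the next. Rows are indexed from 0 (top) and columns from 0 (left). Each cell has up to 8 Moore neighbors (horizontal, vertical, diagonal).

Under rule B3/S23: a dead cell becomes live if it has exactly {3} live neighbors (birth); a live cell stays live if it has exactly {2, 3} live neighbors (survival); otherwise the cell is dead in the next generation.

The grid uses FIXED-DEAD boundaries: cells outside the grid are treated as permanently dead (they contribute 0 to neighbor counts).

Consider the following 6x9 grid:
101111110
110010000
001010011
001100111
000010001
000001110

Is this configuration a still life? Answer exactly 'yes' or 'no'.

Answer: no

Derivation:
Compute generation 1 and compare to generation 0 (given above):
Generation 1:
101111100
100000001
001011101
001011100
000110001
000001110
Cell (0,7) differs: gen0=1 vs gen1=0 -> NOT a still life.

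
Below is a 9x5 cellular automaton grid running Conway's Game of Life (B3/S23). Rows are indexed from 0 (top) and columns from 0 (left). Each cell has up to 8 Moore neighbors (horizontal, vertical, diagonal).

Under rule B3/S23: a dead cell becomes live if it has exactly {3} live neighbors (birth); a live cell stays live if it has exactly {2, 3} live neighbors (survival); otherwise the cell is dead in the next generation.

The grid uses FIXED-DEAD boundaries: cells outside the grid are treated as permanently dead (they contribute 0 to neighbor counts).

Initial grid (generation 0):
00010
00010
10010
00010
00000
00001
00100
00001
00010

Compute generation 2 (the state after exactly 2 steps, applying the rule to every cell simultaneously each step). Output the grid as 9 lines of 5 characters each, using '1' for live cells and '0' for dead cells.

Simulating step by step:
Generation 0 (given above): 9 live cells
Generation 1: 8 live cells
00000
00111
00111
00000
00000
00000
00010
00010
00000
Generation 2: 6 live cells
(generation 2 grid is the final answer)

Answer: 00010
00101
00101
00010
00000
00000
00000
00000
00000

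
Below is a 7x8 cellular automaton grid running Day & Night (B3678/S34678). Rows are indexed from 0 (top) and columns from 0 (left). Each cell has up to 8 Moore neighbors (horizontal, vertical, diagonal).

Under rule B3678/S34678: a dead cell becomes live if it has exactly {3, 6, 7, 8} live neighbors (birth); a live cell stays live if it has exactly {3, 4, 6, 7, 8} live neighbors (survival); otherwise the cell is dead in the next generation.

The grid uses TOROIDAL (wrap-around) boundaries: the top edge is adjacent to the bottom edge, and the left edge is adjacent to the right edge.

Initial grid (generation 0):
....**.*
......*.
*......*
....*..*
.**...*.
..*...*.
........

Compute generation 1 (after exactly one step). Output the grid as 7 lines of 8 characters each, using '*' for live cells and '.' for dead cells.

Answer: ......*.
*....**.
......**
.*....**
...*.*.*
.*......
.....**.

Derivation:
Simulating step by step:
Generation 0 (given above): 13 live cells
Generation 1: 15 live cells
(generation 1 grid is the final answer)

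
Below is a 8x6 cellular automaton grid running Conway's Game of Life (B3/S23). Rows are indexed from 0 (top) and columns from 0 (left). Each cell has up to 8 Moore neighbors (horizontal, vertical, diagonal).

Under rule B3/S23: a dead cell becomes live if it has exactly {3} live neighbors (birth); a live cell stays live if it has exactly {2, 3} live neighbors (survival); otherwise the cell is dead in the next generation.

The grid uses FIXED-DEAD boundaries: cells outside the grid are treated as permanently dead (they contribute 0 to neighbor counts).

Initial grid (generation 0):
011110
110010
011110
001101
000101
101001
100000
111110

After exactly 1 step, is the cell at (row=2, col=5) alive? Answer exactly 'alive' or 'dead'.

Simulating step by step:
Generation 0 (given above): 25 live cells
Generation 1: 22 live cells
111110
100001
100001
010001
010101
010010
100010
111100

Cell (2,5) at generation 1: 1 -> alive

Answer: alive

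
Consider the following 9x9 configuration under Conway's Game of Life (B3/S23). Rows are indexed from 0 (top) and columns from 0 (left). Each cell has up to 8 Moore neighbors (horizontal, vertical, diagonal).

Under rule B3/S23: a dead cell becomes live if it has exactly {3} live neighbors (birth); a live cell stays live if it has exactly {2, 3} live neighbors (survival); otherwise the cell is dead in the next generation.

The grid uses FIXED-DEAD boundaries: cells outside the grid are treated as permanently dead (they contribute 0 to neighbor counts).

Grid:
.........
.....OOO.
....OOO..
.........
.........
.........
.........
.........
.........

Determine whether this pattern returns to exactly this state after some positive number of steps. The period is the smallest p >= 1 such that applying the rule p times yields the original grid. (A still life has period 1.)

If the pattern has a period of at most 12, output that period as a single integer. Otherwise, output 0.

Simulating and comparing each generation to the original:
Gen 0 (original, given above): 6 live cells
Gen 1: 6 live cells, differs from original
Gen 2: 6 live cells, MATCHES original -> period = 2

Answer: 2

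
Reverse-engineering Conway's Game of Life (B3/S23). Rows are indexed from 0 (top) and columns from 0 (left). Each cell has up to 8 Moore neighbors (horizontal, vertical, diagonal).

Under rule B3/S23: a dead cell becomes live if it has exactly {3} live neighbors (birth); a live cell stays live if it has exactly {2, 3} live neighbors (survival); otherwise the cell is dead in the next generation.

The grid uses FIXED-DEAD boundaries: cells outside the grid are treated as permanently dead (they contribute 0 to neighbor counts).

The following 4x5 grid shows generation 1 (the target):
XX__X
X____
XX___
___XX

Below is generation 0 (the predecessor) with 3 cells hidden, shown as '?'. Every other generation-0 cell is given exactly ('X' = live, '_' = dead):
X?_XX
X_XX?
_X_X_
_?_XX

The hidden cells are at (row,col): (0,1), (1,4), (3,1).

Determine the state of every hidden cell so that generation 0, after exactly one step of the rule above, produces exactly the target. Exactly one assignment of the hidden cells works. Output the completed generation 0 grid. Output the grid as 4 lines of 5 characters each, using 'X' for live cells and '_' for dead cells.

Answer: XX_XX
X_XXX
_X_X_
_X_XX

Derivation:
Hidden generation-0 cells (in order): (0,1), (1,4), (3,1).
A hidden cell only influences target cells in its own 3x3 neighborhood. Try each of the 2^3 = 8 assignments, step the completed generation 0 forward once under B3/S23, and compare with the target:
  (0,1)=_ (1,4)=_ (3,1)=_ -> step gives (0,0)='_' but target has 'X' -> reject
  (0,1)=_ (1,4)=_ (3,1)=X -> step gives (0,0)='_' but target has 'X' -> reject
  (0,1)=_ (1,4)=X (3,1)=_ -> step gives (0,0)='_' but target has 'X' -> reject
  (0,1)=_ (1,4)=X (3,1)=X -> step gives (0,0)='_' but target has 'X' -> reject
  (0,1)=X (1,4)=_ (3,1)=_ -> step gives (0,3)='X' but target has '_' -> reject
  (0,1)=X (1,4)=_ (3,1)=X -> step gives (0,3)='X' but target has '_' -> reject
  (0,1)=X (1,4)=X (3,1)=_ -> step gives (2,0)='_' but target has 'X' -> reject
  (0,1)=X (1,4)=X (3,1)=X -> step reproduces the target at every cell -> ACCEPT
Unique solution: (0,1)=live, (1,4)=live, (3,1)=live.
Check: live-neighbor counts of every cell in the completed generation 0:
23443
35554
33655
21422
Applying B3/S23 to generation 0 with these counts gives:
XX__X
X____
XX___
___XX
which matches the target exactly.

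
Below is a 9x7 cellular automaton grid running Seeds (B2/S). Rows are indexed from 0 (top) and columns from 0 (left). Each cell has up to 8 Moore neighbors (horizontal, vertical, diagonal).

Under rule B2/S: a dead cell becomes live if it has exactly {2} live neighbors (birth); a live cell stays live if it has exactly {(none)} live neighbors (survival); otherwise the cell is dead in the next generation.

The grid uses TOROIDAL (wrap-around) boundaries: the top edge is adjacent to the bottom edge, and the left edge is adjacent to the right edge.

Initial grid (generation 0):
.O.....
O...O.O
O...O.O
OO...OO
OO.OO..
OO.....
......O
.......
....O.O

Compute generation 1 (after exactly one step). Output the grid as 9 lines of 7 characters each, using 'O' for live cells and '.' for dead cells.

Answer: ...OO..
...O...
...O...
.......
.......
...OOO.
.O.....
O.....O
O....O.

Derivation:
Simulating step by step:
Generation 0 (given above): 20 live cells
Generation 1: 12 live cells
(generation 1 grid is the final answer)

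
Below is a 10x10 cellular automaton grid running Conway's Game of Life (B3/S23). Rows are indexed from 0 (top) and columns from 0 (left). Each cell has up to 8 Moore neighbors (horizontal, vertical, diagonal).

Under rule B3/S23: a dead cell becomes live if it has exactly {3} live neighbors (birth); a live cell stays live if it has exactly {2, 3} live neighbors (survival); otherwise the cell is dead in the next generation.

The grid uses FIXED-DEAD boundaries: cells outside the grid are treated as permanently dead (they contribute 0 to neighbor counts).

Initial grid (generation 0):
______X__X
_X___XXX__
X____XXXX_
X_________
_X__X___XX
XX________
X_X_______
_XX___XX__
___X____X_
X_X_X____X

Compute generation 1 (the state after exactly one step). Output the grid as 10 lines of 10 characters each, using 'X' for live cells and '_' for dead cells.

Simulating step by step:
Generation 0 (given above): 30 live cells
Generation 1: 25 live cells
(generation 1 grid is the final answer)

Answer: _____XXX__
__________
XX___X__X_
XX___XX__X
_X________
X_X_______
X_X_______
_XXX___X__
___X___XX_
___X______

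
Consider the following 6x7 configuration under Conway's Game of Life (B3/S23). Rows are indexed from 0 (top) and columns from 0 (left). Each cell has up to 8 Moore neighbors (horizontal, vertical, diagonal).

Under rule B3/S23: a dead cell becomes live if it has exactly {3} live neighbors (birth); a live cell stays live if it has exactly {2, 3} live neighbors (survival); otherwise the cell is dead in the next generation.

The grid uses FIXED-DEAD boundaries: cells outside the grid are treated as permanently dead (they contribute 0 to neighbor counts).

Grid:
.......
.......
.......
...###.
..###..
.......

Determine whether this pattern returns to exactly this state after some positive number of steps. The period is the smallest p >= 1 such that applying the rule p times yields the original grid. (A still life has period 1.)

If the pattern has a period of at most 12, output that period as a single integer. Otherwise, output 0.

Answer: 2

Derivation:
Simulating and comparing each generation to the original:
Gen 0 (original, given above): 6 live cells
Gen 1: 6 live cells, differs from original
Gen 2: 6 live cells, MATCHES original -> period = 2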